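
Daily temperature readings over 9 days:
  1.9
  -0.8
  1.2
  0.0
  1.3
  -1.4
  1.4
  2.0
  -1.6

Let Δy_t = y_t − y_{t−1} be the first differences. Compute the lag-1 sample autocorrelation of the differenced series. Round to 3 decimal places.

-0.481

First differences Δy: -2.7, 2.0, -1.2, 1.3, -2.7, 2.8, 0.6, -3.6
Mean of differences = -0.4375
Numerator Σ(Δy_t−Δȳ)(Δy_{t+1}−Δȳ) = -19.8764
Denominator Σ(Δy_t−Δȳ)² = 41.3388
r_1(Δy) = -19.8764 / 41.3388 = -0.481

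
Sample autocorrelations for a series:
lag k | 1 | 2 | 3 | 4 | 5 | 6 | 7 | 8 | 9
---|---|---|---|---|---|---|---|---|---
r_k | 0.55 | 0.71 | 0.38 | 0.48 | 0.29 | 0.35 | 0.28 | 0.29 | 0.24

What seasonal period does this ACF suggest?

2

The largest autocorrelation is r_2 = 0.71; the remaining lags stay at or below 0.55.
The dominant spike at lag 2 indicates a seasonal period of 2.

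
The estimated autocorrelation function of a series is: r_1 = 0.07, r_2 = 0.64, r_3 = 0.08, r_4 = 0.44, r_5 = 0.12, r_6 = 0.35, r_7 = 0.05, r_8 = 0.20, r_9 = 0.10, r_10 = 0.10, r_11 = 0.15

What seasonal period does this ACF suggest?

2

The largest autocorrelation is r_2 = 0.64, with weaker echoes at lags 4 (0.44), 6 (0.35) and 8 (0.20); the remaining lags stay at or below 0.15.
The dominant spike at lag 2 indicates a seasonal period of 2.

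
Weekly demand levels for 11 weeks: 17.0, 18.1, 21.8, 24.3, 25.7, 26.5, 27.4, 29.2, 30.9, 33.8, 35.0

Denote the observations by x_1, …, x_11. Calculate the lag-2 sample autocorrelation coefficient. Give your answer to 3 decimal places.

Mean x̄ = (17.0 + 18.1 + 21.8 + 24.3 + 25.7 + 26.5 + 27.4 + 29.2 + 30.9 + 33.8 + 35.0)/11 = 26.3364
Numerator Σ_{t=1}^{9}(x_t−x̄)(x_{t+2}−x̄) = 127.2355
Denominator Σ(x_t−x̄)² = 341.0855
r_2 = 127.2355 / 341.0855 = 0.373

0.373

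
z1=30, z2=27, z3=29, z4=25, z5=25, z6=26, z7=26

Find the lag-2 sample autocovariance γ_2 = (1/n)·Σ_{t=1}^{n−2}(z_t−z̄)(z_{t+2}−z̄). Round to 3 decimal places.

Mean z̄ = (30 + 27 + 29 + 25 + 25 + 26 + 26)/7 = 26.8571
Deviations: 3.1429, 0.1429, 2.1429, -1.8571, -1.8571, -0.8571, -0.8571
Σ_{t=1}^{5}(z_t−z̄)(z_{t+2}−z̄) = 5.6735
γ_2 = 5.6735 / 7 = 0.810

0.810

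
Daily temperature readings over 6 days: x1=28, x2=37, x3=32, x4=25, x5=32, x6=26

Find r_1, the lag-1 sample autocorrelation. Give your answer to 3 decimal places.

Mean x̄ = (28 + 37 + 32 + 25 + 32 + 26)/6 = 30.0000
Deviations from mean: -2.0000, 7.0000, 2.0000, -5.0000, 2.0000, -4.0000
Numerator Σ_{t=1}^{5}(x_t−x̄)(x_{t+1}−x̄) = -28.0000
Denominator Σ(x_t−x̄)² = 102.0000
r_1 = -28.0000 / 102.0000 = -0.275

-0.275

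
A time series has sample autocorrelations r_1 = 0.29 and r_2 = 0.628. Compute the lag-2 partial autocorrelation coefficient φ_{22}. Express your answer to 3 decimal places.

φ_{22} = (r_2 − r_1²) / (1 − r_1²)
r_1² = (0.29)² = 0.0841
Numerator = 0.628 − 0.0841 = 0.5439; denominator = 1 − 0.0841 = 0.9159
φ_{22} = 0.5439 / 0.9159 = 0.594

0.594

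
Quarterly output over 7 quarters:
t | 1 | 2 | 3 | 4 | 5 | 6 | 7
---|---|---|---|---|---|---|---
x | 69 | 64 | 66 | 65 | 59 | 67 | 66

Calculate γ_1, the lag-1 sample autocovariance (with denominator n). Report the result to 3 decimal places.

-2.064

Mean x̄ = (69 + 64 + 66 + 65 + 59 + 67 + 66)/7 = 65.1429
Σ_{t=1}^{6}(x_t−x̄)(x_{t+1}−x̄) = -14.4490
γ_1 = -14.4490 / 7 = -2.064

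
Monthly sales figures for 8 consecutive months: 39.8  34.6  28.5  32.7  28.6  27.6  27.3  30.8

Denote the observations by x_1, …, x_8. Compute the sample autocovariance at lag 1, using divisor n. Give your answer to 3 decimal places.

Mean x̄ = (39.8 + 34.6 + 28.5 + 32.7 + 28.6 + 27.6 + 27.3 + 30.8)/8 = 31.2375
Deviations: 8.5625, 3.3625, -2.7375, 1.4625, -2.6375, -3.6375, -3.9375, -0.4375
Σ_{t=1}^{7}(x_t−x̄)(x_{t+1}−x̄) = 37.3648
γ_1 = 37.3648 / 8 = 4.671

4.671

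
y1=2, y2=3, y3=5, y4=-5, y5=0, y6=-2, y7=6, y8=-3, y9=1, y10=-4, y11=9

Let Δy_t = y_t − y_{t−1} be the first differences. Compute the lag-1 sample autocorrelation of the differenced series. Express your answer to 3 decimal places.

First differences Δy: 1, 2, -10, 5, -2, 8, -9, 4, -5, 13
Mean of differences = 0.7000
Numerator Σ(Δy_t−Δȳ)(Δy_{t+1}−Δȳ) = -282.5900
Denominator Σ(Δy_t−Δȳ)² = 484.1000
r_1(Δy) = -282.5900 / 484.1000 = -0.584

-0.584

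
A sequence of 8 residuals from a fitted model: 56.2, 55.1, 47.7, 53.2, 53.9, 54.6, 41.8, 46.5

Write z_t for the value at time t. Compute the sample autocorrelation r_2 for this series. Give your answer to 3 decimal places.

-0.287

Mean z̄ = (56.2 + 55.1 + 47.7 + 53.2 + 53.9 + 54.6 + 41.8 + 46.5)/8 = 51.1250
Deviations from mean: 5.0750, 3.9750, -3.4250, 2.0750, 2.7750, 3.4750, -9.3250, -4.6250
Σ(z_t−z̄)(z_{t+2}−z̄) = (-17.3819) + (8.2481) + (-9.5044) + (7.2106) + (-25.8769) + (-16.0719) = -53.3763
Denominator Σ(z_t−z̄)² = 185.7150
r_2 = -53.3763 / 185.7150 = -0.287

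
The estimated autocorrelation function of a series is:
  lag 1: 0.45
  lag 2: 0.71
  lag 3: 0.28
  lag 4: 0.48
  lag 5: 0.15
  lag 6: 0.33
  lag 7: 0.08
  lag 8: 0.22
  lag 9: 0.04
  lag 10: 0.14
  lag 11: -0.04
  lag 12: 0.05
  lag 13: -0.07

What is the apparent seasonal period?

The largest autocorrelation is r_2 = 0.71, with a weaker echo at lag 4 (0.48); the remaining lags stay at or below 0.45.
The dominant spike at lag 2 indicates a seasonal period of 2.

2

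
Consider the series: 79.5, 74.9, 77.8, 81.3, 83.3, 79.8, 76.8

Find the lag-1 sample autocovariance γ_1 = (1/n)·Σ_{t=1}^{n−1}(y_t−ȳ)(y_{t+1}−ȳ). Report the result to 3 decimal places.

1.651

Mean ȳ = (79.5 + 74.9 + 77.8 + 81.3 + 83.3 + 79.8 + 76.8)/7 = 79.0571
Deviations: 0.4429, -4.1571, -1.2571, 2.2429, 4.2429, 0.7429, -2.2571
Σ_{t=1}^{6}(y_t−ȳ)(y_{t+1}−ȳ) = 11.5567
γ_1 = 11.5567 / 7 = 1.651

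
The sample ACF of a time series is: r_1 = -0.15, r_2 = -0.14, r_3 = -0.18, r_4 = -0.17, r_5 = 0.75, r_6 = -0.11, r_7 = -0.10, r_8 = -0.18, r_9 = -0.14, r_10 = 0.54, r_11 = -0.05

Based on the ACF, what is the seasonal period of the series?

5

The largest autocorrelation is r_5 = 0.75, with a weaker echo at lag 10 (0.54); the remaining lags stay at or below -0.05.
The dominant spike at lag 5 indicates a seasonal period of 5.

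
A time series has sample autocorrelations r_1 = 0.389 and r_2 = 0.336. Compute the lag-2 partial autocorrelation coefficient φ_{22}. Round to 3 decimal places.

0.218

φ_{22} = (r_2 − r_1²) / (1 − r_1²)
r_1² = (0.389)² = 0.151321
Numerator = 0.336 − 0.1513 = 0.1847; denominator = 1 − 0.1513 = 0.8487
φ_{22} = 0.1847 / 0.8487 = 0.218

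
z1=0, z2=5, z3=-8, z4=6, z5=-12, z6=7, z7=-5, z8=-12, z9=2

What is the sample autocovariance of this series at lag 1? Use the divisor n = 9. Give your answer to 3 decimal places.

Mean z̄ = (0 + 5 − 8 + 6 − 12 + 7 − 5 − 12 + 2)/9 = -1.8889
Σ_{t=1}^{8}(z_t−z̄)(z_{t+1}−z̄) = -282.4568
γ_1 = -282.4568 / 9 = -31.384

-31.384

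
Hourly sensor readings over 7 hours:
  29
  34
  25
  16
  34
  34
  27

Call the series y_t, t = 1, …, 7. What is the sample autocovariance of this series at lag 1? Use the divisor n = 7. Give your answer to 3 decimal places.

-2.781

Mean ȳ = (29 + 34 + 25 + 16 + 34 + 34 + 27)/7 = 28.4286
Σ_{t=1}^{6}(y_t−ȳ)(y_{t+1}−ȳ) = -19.4694
γ_1 = -19.4694 / 7 = -2.781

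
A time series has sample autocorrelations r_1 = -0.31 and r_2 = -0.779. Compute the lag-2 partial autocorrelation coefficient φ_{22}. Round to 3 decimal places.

-0.968

φ_{22} = (r_2 − r_1²) / (1 − r_1²)
r_1² = (-0.31)² = 0.0961
Numerator = -0.779 − 0.0961 = -0.8751; denominator = 1 − 0.0961 = 0.9039
φ_{22} = -0.8751 / 0.9039 = -0.968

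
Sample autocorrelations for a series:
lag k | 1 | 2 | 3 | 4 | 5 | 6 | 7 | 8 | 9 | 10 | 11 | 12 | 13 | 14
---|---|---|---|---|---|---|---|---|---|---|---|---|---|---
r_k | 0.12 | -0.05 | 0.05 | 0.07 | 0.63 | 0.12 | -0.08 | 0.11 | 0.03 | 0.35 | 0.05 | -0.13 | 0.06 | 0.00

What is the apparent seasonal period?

The largest autocorrelation is r_5 = 0.63, with a weaker echo at lag 10 (0.35); the remaining lags stay at or below 0.12.
The dominant spike at lag 5 indicates a seasonal period of 5.

5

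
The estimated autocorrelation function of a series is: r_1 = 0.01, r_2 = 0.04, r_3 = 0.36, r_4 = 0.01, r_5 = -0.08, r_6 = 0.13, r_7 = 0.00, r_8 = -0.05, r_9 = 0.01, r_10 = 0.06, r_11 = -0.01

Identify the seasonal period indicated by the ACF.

The largest autocorrelation is r_3 = 0.36; the remaining lags stay at or below 0.13.
The dominant spike at lag 3 indicates a seasonal period of 3.

3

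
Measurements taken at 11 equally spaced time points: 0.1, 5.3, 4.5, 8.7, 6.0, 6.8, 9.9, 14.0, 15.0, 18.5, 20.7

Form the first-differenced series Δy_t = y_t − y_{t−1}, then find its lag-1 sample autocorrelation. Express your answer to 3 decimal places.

-0.397

First differences Δy: 5.2, -0.8, 4.2, -2.7, 0.8, 3.1, 4.1, 1.0, 3.5, 2.2
Mean of differences = 2.0600
Numerator Σ(Δy_t−Δȳ)(Δy_{t+1}−Δȳ) = -21.9656
Denominator Σ(Δy_t−Δȳ)² = 55.3240
r_1(Δy) = -21.9656 / 55.3240 = -0.397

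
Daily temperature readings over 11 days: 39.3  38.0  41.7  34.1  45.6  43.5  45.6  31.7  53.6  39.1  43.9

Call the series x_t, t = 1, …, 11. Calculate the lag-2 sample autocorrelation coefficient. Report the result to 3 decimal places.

Mean x̄ = (39.3 + 38.0 + 41.7 + 34.1 + 45.6 + 43.5 + 45.6 + 31.7 + 53.6 + 39.1 + 43.9)/11 = 41.4636
Numerator Σ_{t=1}^{9}(x_t−x̄)(x_{t+2}−x̄) = 111.0501
Denominator Σ(x_t−x̄)² = 363.4655
r_2 = 111.0501 / 363.4655 = 0.306

0.306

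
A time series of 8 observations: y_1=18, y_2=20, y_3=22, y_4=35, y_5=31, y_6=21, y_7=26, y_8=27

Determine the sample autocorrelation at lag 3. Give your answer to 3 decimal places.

Mean ȳ = (18 + 20 + 22 + 35 + 31 + 21 + 26 + 27)/8 = 25.0000
Deviations from mean: -7.0000, -5.0000, -3.0000, 10.0000, 6.0000, -4.0000, 1.0000, 2.0000
Σ(y_t−ȳ)(y_{t+3}−ȳ) = (-70.0000) + (-30.0000) + (12.0000) + (10.0000) + (12.0000) = -66.0000
Denominator Σ(y_t−ȳ)² = 240.0000
r_3 = -66.0000 / 240.0000 = -0.275

-0.275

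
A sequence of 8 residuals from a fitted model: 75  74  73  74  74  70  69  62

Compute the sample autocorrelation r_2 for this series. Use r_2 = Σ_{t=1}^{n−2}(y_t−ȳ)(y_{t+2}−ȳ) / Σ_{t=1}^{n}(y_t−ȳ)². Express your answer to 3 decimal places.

Mean ȳ = (75 + 74 + 73 + 74 + 74 + 70 + 69 + 62)/8 = 71.3750
Deviations from mean: 3.6250, 2.6250, 1.6250, 2.6250, 2.6250, -1.3750, -2.3750, -9.3750
Σ(y_t−ȳ)(y_{t+2}−ȳ) = (5.8906) + (6.8906) + (4.2656) + (-3.6094) + (-6.2344) + (12.8906) = 20.0938
Denominator Σ(y_t−ȳ)² = 131.8750
r_2 = 20.0938 / 131.8750 = 0.152

0.152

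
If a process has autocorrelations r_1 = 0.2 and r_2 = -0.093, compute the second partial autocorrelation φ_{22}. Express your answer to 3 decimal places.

-0.139

φ_{22} = (r_2 − r_1²) / (1 − r_1²)
r_1² = (0.2)² = 0.04
Numerator = -0.093 − 0.0400 = -0.1330; denominator = 1 − 0.0400 = 0.9600
φ_{22} = -0.1330 / 0.9600 = -0.139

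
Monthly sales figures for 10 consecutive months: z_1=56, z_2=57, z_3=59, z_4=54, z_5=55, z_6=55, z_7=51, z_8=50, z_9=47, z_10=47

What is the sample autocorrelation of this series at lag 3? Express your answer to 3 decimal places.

Mean z̄ = (56 + 57 + 59 + 54 + 55 + 55 + 51 + 50 + 47 + 47)/10 = 53.1000
Numerator Σ_{t=1}^{7}(z_t−z̄)(z_{t+3}−z̄) = 14.6700
Denominator Σ(z_t−z̄)² = 154.9000
r_3 = 14.6700 / 154.9000 = 0.095

0.095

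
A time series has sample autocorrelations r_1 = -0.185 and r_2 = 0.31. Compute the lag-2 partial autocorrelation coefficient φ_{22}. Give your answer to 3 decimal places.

0.286

φ_{22} = (r_2 − r_1²) / (1 − r_1²)
r_1² = (-0.185)² = 0.034225
Numerator = 0.31 − 0.0342 = 0.2758; denominator = 1 − 0.0342 = 0.9658
φ_{22} = 0.2758 / 0.9658 = 0.286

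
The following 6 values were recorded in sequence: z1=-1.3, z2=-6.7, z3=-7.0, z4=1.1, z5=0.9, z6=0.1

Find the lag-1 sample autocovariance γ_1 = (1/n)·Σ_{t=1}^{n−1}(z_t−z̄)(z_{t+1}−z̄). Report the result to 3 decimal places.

3.202

Mean z̄ = (-1.3 − 6.7 − 7.0 + 1.1 + 0.9 + 0.1)/6 = -2.1500
Deviations: 0.8500, -4.5500, -4.8500, 3.2500, 3.0500, 2.2500
Σ_{t=1}^{5}(z_t−z̄)(z_{t+1}−z̄) = 19.2125
γ_1 = 19.2125 / 6 = 3.202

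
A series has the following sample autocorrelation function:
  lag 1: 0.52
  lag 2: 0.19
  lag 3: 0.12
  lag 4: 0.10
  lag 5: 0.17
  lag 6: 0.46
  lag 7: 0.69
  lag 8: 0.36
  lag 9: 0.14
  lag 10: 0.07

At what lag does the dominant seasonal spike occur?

7

The largest autocorrelation is r_7 = 0.69; the remaining lags stay at or below 0.52. The elevated value at lag 1 (0.52), dropping to 0.19 at lag 2, reflects decaying short-term dependence rather than seasonality.
The dominant spike at lag 7 indicates a seasonal period of 7.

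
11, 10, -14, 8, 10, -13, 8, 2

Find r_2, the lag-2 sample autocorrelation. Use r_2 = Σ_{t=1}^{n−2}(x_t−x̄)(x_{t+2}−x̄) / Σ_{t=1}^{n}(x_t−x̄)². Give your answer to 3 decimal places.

Mean x̄ = (11 + 10 − 14 + 8 + 10 − 13 + 8 + 2)/8 = 2.7500
Numerator Σ_{t=1}^{6}(x_t−x̄)(x_{t+2}−x̄) = -254.3750
Denominator Σ(x_t−x̄)² = 757.5000
r_2 = -254.3750 / 757.5000 = -0.336

-0.336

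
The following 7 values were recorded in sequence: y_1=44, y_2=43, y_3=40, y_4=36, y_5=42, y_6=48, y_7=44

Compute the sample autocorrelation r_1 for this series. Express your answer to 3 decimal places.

Mean ȳ = (44 + 43 + 40 + 36 + 42 + 48 + 44)/7 = 42.4286
Numerator Σ_{t=1}^{6}(y_t−ȳ)(y_{t+1}−ȳ) = 24.2449
Denominator Σ(y_t−ȳ)² = 83.7143
r_1 = 24.2449 / 83.7143 = 0.290

0.290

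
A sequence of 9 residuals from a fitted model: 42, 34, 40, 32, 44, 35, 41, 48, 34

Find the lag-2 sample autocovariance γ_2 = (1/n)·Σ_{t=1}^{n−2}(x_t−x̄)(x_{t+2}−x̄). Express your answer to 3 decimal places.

Mean x̄ = (42 + 34 + 40 + 32 + 44 + 35 + 41 + 48 + 34)/9 = 38.8889
Σ_{t=1}^{7}(x_t−x̄)(x_{t+2}−x̄) = 34.6420
γ_2 = 34.6420 / 9 = 3.849

3.849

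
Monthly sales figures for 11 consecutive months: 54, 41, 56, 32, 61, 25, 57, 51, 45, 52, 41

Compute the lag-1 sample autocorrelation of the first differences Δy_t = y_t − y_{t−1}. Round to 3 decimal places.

First differences Δy: -13, 15, -24, 29, -36, 32, -6, -6, 7, -11
Mean of differences = -1.3000
Numerator Σ(Δy_t−Δȳ)(Δy_{t+1}−Δȳ) = -3709.3900
Denominator Σ(Δy_t−Δȳ)² = 4356.1000
r_1(Δy) = -3709.3900 / 4356.1000 = -0.852

-0.852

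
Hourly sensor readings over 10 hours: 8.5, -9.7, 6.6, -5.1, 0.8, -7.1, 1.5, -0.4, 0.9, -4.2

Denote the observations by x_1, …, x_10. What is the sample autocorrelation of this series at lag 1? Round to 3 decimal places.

Mean x̄ = (8.5 − 9.7 + 6.6 − 5.1 + 0.8 − 7.1 + 1.5 − 0.4 + 0.9 − 4.2)/10 = -0.8200
Numerator Σ_{t=1}^{9}(x_t−x̄)(x_{t+1}−x̄) = -216.2024
Denominator Σ(x_t−x̄)² = 301.0960
r_1 = -216.2024 / 301.0960 = -0.718

-0.718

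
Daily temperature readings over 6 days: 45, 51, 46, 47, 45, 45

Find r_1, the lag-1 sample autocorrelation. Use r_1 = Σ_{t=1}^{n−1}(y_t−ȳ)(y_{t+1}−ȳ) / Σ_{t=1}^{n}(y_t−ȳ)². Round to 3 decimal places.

Mean ȳ = (45 + 51 + 46 + 47 + 45 + 45)/6 = 46.5000
Deviations from mean: -1.5000, 4.5000, -0.5000, 0.5000, -1.5000, -1.5000
Numerator Σ_{t=1}^{5}(y_t−ȳ)(y_{t+1}−ȳ) = -7.7500
Denominator Σ(y_t−ȳ)² = 27.5000
r_1 = -7.7500 / 27.5000 = -0.282

-0.282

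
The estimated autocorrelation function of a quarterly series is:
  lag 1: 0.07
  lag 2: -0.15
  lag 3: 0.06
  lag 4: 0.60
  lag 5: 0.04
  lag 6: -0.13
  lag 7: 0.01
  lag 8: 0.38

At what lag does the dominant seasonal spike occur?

4

The largest autocorrelation is r_4 = 0.60, with a weaker echo at lag 8 (0.38); the remaining lags stay at or below 0.07.
The dominant spike at lag 4 indicates a seasonal period of 4.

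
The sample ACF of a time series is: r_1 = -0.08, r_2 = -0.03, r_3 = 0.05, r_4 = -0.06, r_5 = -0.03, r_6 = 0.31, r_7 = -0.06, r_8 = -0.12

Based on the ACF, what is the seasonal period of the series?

6

The largest autocorrelation is r_6 = 0.31; the remaining lags stay at or below 0.05.
The dominant spike at lag 6 indicates a seasonal period of 6.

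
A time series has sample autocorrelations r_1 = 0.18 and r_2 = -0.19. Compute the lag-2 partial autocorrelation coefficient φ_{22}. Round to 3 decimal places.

-0.230

φ_{22} = (r_2 − r_1²) / (1 − r_1²)
r_1² = (0.18)² = 0.0324
Numerator = -0.19 − 0.0324 = -0.2224; denominator = 1 − 0.0324 = 0.9676
φ_{22} = -0.2224 / 0.9676 = -0.230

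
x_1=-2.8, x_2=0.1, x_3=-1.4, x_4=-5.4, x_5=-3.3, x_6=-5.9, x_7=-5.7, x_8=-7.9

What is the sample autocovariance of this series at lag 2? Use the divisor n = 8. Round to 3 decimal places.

1.010

Mean x̄ = (-2.8 + 0.1 − 1.4 − 5.4 − 3.3 − 5.9 − 5.7 − 7.9)/8 = -4.0375
Σ_{t=1}^{6}(x_t−x̄)(x_{t+2}−x̄) = 8.0772
γ_2 = 8.0772 / 8 = 1.010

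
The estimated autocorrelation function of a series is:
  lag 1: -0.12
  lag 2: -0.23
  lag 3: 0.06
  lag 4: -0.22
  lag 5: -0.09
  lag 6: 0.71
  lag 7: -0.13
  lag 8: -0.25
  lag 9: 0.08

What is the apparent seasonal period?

6

The largest autocorrelation is r_6 = 0.71; the remaining lags stay at or below 0.08.
The dominant spike at lag 6 indicates a seasonal period of 6.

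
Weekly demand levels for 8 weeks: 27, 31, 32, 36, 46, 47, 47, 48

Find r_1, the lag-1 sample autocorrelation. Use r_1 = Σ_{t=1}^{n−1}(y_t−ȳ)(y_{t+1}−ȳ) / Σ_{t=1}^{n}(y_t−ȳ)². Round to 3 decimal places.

0.655

Mean ȳ = (27 + 31 + 32 + 36 + 46 + 47 + 47 + 48)/8 = 39.2500
Numerator Σ_{t=1}^{7}(y_t−ȳ)(y_{t+1}−ȳ) = 342.6875
Denominator Σ(y_t−ȳ)² = 523.5000
r_1 = 342.6875 / 523.5000 = 0.655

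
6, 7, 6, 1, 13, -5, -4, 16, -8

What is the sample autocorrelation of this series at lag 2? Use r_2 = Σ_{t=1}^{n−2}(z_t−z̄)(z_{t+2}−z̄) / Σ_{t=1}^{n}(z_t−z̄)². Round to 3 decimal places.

Mean z̄ = (6 + 7 + 6 + 1 + 13 − 5 − 4 + 16 − 8)/9 = 3.5556
Σ(z_t−z̄)(z_{t+2}−z̄) = (5.9753) + (-8.8025) + (23.0864) + (21.8642) + (-71.3580) + (-106.4691) + (87.3086) = -48.3951
Denominator Σ(z_t−z̄)² = 538.2222
r_2 = -48.3951 / 538.2222 = -0.090

-0.090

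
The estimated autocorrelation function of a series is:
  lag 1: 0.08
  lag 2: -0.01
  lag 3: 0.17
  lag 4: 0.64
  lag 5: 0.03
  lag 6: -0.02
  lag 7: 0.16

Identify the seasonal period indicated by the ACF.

4

The largest autocorrelation is r_4 = 0.64; the remaining lags stay at or below 0.17.
The dominant spike at lag 4 indicates a seasonal period of 4.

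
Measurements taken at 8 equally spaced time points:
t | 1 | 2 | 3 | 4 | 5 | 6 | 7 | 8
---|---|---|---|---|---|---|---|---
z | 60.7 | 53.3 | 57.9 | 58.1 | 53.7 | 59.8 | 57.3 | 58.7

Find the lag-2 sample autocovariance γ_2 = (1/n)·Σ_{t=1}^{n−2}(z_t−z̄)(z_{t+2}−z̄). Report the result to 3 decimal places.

0.263

Mean z̄ = (60.7 + 53.3 + 57.9 + 58.1 + 53.7 + 59.8 + 57.3 + 58.7)/8 = 57.4375
Σ_{t=1}^{6}(z_t−z̄)(z_{t+2}−z̄) = 2.1009
γ_2 = 2.1009 / 8 = 0.263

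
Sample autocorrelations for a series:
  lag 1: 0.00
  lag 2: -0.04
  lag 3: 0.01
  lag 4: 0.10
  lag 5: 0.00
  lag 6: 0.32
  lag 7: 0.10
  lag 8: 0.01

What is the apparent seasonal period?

6

The largest autocorrelation is r_6 = 0.32; the remaining lags stay at or below 0.10.
The dominant spike at lag 6 indicates a seasonal period of 6.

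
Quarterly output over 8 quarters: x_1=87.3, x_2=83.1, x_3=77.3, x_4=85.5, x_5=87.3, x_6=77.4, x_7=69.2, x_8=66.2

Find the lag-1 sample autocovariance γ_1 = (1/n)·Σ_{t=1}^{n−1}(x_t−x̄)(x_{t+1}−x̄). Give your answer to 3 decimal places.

Mean x̄ = (87.3 + 83.1 + 77.3 + 85.5 + 87.3 + 77.4 + 69.2 + 66.2)/8 = 79.1625
Deviations: 8.1375, 3.9375, -1.8625, 6.3375, 8.1375, -1.7625, -9.9625, -12.9625
Σ_{t=1}^{7}(x_t−x̄)(x_{t+1}−x̄) = 196.8311
γ_1 = 196.8311 / 8 = 24.604

24.604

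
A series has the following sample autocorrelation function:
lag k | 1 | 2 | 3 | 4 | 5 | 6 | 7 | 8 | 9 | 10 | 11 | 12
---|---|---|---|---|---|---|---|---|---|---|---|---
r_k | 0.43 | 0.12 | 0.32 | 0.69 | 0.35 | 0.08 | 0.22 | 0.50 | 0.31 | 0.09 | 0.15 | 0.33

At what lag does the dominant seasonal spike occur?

4

The largest autocorrelation is r_4 = 0.69, with a weaker echo at lag 8 (0.50); the remaining lags stay at or below 0.43. The elevated value at lag 1 (0.43), dropping to 0.12 at lag 2, reflects decaying short-term dependence rather than seasonality.
The dominant spike at lag 4 indicates a seasonal period of 4.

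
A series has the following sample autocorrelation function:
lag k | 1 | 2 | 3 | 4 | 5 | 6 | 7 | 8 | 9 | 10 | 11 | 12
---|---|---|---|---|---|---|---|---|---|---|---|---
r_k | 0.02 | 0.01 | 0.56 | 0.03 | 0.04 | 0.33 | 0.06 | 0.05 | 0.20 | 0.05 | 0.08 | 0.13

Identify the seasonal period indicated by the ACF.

The largest autocorrelation is r_3 = 0.56, with weaker echoes at lags 6 (0.33) and 9 (0.20); the remaining lags stay at or below 0.13.
The dominant spike at lag 3 indicates a seasonal period of 3.

3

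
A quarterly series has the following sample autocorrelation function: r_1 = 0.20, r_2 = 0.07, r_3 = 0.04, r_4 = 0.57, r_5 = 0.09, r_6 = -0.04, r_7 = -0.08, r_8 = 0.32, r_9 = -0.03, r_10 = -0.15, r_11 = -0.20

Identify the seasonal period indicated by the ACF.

The largest autocorrelation is r_4 = 0.57, with a weaker echo at lag 8 (0.32); the remaining lags stay at or below 0.20. The elevated value at lag 1 (0.20), dropping to 0.07 at lag 2, reflects decaying short-term dependence rather than seasonality.
The dominant spike at lag 4 indicates a seasonal period of 4.

4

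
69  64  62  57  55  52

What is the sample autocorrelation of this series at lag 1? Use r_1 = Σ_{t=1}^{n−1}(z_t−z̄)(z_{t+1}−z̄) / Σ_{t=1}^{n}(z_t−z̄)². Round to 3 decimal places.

0.466

Mean z̄ = (69 + 64 + 62 + 57 + 55 + 52)/6 = 59.8333
Deviations from mean: 9.1667, 4.1667, 2.1667, -2.8333, -4.8333, -7.8333
Σ(z_t−z̄)(z_{t+1}−z̄) = (38.1944) + (9.0278) + (-6.1389) + (13.6944) + (37.8611) = 92.6389
Denominator Σ(z_t−z̄)² = 198.8333
r_1 = 92.6389 / 198.8333 = 0.466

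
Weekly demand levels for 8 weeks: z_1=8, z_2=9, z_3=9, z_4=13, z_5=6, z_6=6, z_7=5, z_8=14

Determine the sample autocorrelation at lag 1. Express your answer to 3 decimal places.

-0.166

Mean z̄ = (8 + 9 + 9 + 13 + 6 + 6 + 5 + 14)/8 = 8.7500
Deviations from mean: -0.7500, 0.2500, 0.2500, 4.2500, -2.7500, -2.7500, -3.7500, 5.2500
Numerator Σ_{t=1}^{7}(z_t−z̄)(z_{t+1}−z̄) = -12.5625
Denominator Σ(z_t−z̄)² = 75.5000
r_1 = -12.5625 / 75.5000 = -0.166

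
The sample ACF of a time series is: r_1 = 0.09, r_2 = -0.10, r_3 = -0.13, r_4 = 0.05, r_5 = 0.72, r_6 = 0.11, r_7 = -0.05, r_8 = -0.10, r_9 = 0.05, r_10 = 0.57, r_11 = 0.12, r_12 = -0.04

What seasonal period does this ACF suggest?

The largest autocorrelation is r_5 = 0.72, with a weaker echo at lag 10 (0.57); the remaining lags stay at or below 0.12.
The dominant spike at lag 5 indicates a seasonal period of 5.

5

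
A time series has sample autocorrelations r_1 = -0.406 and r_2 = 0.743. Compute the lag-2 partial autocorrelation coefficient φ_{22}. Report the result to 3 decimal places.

φ_{22} = (r_2 − r_1²) / (1 − r_1²)
r_1² = (-0.406)² = 0.164836
Numerator = 0.743 − 0.1648 = 0.5782; denominator = 1 − 0.1648 = 0.8352
φ_{22} = 0.5782 / 0.8352 = 0.692

0.692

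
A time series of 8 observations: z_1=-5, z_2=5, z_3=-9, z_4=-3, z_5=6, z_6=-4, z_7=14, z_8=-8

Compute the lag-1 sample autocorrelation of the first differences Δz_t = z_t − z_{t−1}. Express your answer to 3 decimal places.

First differences Δz: 10, -14, 6, 9, -10, 18, -22
Mean of differences = -0.4286
Numerator Σ(Δz_t−Δz̄)(Δz_{t+1}−Δz̄) = -832.3265
Denominator Σ(Δz_t−Δz̄)² = 1319.7143
r_1(Δz) = -832.3265 / 1319.7143 = -0.631

-0.631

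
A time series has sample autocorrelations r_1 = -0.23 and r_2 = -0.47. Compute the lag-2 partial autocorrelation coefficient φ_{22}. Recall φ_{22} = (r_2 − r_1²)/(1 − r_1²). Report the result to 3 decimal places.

φ_{22} = (r_2 − r_1²) / (1 − r_1²)
r_1² = (-0.23)² = 0.0529
Numerator = -0.47 − 0.0529 = -0.5229; denominator = 1 − 0.0529 = 0.9471
φ_{22} = -0.5229 / 0.9471 = -0.552

-0.552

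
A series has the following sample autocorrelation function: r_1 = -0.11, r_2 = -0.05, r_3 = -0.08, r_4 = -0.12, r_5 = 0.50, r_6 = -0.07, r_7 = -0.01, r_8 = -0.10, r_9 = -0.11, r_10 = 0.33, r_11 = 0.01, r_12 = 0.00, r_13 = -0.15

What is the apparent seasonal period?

The largest autocorrelation is r_5 = 0.50, with a weaker echo at lag 10 (0.33); the remaining lags stay at or below 0.01.
The dominant spike at lag 5 indicates a seasonal period of 5.

5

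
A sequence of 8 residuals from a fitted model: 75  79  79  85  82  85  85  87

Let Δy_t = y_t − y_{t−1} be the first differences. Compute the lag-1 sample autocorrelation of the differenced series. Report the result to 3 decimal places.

-0.753

First differences Δy: 4, 0, 6, -3, 3, 0, 2
Mean of differences = 1.7143
Numerator Σ(Δy_t−Δȳ)(Δy_{t+1}−Δȳ) = -40.2245
Denominator Σ(Δy_t−Δȳ)² = 53.4286
r_1(Δy) = -40.2245 / 53.4286 = -0.753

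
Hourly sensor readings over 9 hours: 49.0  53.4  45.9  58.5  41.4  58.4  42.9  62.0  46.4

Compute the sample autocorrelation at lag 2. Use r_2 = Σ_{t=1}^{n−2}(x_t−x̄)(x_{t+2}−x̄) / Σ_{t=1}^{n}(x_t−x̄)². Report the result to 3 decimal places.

0.735

Mean x̄ = (49.0 + 53.4 + 45.9 + 58.5 + 41.4 + 58.4 + 42.9 + 62.0 + 46.4)/9 = 50.8778
Σ(x_t−x̄)(x_{t+2}−x̄) = (9.3472) + (19.2249) + (47.1783) + (57.3360) + (75.6116) + (83.6638) + (35.7227) = 328.0846
Denominator Σ(x_t−x̄)² = 446.5756
r_2 = 328.0846 / 446.5756 = 0.735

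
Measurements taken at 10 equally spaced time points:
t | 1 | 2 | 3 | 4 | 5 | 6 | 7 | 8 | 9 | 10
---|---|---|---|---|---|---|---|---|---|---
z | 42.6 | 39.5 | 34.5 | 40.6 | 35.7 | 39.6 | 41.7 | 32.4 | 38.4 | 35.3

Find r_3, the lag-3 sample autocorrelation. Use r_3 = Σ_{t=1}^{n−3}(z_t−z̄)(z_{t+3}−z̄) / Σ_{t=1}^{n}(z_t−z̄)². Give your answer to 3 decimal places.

Mean z̄ = (42.6 + 39.5 + 34.5 + 40.6 + 35.7 + 39.6 + 41.7 + 32.4 + 38.4 + 35.3)/10 = 38.0300
Numerator Σ_{t=1}^{7}(z_t−z̄)(z_{t+3}−z̄) = 15.8893
Denominator Σ(z_t−z̄)² = 102.7610
r_3 = 15.8893 / 102.7610 = 0.155

0.155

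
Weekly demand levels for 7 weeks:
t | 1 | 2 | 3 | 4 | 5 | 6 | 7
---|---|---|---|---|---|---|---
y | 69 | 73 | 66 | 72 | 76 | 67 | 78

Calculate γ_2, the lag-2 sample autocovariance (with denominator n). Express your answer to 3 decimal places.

2.397

Mean ȳ = (69 + 73 + 66 + 72 + 76 + 67 + 78)/7 = 71.5714
Deviations: -2.5714, 1.4286, -5.5714, 0.4286, 4.4286, -4.5714, 6.4286
Σ_{t=1}^{5}(y_t−ȳ)(y_{t+2}−ȳ) = 16.7755
γ_2 = 16.7755 / 7 = 2.397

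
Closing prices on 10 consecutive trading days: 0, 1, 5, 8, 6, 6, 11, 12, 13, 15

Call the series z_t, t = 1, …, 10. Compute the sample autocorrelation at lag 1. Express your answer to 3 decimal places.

0.620

Mean z̄ = (0 + 1 + 5 + 8 + 6 + 6 + 11 + 12 + 13 + 15)/10 = 7.7000
Numerator Σ_{t=1}^{9}(z_t−z̄)(z_{t+1}−z̄) = 141.3100
Denominator Σ(z_t−z̄)² = 228.1000
r_1 = 141.3100 / 228.1000 = 0.620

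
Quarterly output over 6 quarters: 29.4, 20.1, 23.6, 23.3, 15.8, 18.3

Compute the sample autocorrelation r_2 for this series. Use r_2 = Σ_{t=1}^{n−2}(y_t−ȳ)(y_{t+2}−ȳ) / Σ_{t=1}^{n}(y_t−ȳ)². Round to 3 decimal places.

-0.042

Mean ȳ = (29.4 + 20.1 + 23.6 + 23.3 + 15.8 + 18.3)/6 = 21.7500
Σ(y_t−ȳ)(y_{t+2}−ȳ) = (14.1525) + (-2.5575) + (-11.0075) + (-5.3475) = -4.7600
Denominator Σ(y_t−ȳ)² = 114.3750
r_2 = -4.7600 / 114.3750 = -0.042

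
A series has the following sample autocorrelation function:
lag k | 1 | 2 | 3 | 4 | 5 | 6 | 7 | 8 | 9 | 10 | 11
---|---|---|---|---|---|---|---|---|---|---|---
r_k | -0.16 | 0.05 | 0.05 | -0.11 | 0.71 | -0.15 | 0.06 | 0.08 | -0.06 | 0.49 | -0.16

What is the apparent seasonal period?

The largest autocorrelation is r_5 = 0.71, with a weaker echo at lag 10 (0.49); the remaining lags stay at or below 0.08.
The dominant spike at lag 5 indicates a seasonal period of 5.

5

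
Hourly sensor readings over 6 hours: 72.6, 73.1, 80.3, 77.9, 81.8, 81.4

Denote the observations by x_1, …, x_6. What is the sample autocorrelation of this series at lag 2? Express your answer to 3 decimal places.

Mean x̄ = (72.6 + 73.1 + 80.3 + 77.9 + 81.8 + 81.4)/6 = 77.8500
Deviations from mean: -5.2500, -4.7500, 2.4500, 0.0500, 3.9500, 3.5500
Numerator Σ_{t=1}^{4}(x_t−x̄)(x_{t+2}−x̄) = -3.2450
Denominator Σ(x_t−x̄)² = 84.3350
r_2 = -3.2450 / 84.3350 = -0.038

-0.038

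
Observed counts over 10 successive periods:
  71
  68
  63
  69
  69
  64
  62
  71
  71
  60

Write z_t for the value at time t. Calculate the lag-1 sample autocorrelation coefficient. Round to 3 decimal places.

-0.172

Mean z̄ = (71 + 68 + 63 + 69 + 69 + 64 + 62 + 71 + 71 + 60)/10 = 66.8000
Numerator Σ_{t=1}^{9}(z_t−z̄)(z_{t+1}−z̄) = -26.8400
Denominator Σ(z_t−z̄)² = 155.6000
r_1 = -26.8400 / 155.6000 = -0.172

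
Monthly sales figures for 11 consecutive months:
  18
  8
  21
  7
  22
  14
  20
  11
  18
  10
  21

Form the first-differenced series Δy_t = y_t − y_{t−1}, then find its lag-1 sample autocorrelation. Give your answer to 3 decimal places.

First differences Δy: -10, 13, -14, 15, -8, 6, -9, 7, -8, 11
Mean of differences = 0.3000
Numerator Σ(Δy_t−Δȳ)(Δy_{t+1}−Δȳ) = -951.6900
Denominator Σ(Δy_t−Δȳ)² = 1104.1000
r_1(Δy) = -951.6900 / 1104.1000 = -0.862

-0.862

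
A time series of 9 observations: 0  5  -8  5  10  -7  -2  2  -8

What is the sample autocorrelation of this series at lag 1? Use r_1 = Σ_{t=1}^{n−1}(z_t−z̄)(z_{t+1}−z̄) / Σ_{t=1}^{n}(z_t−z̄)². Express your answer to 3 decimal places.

-0.313

Mean z̄ = (0 + 5 − 8 + 5 + 10 − 7 − 2 + 2 − 8)/9 = -0.3333
Numerator Σ_{t=1}^{8}(z_t−z̄)(z_{t+1}−z̄) = -104.4444
Denominator Σ(z_t−z̄)² = 334.0000
r_1 = -104.4444 / 334.0000 = -0.313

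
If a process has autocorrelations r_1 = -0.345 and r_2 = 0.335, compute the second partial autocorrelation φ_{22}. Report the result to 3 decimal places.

0.245

φ_{22} = (r_2 − r_1²) / (1 − r_1²)
r_1² = (-0.345)² = 0.119025
Numerator = 0.335 − 0.1190 = 0.2160; denominator = 1 − 0.1190 = 0.8810
φ_{22} = 0.2160 / 0.8810 = 0.245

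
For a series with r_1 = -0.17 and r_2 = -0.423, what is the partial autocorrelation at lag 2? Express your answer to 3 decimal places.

φ_{22} = (r_2 − r_1²) / (1 − r_1²)
r_1² = (-0.17)² = 0.0289
Numerator = -0.423 − 0.0289 = -0.4519; denominator = 1 − 0.0289 = 0.9711
φ_{22} = -0.4519 / 0.9711 = -0.465

-0.465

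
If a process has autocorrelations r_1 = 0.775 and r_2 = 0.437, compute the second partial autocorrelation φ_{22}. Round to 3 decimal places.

-0.410

φ_{22} = (r_2 − r_1²) / (1 − r_1²)
r_1² = (0.775)² = 0.600625
Numerator = 0.437 − 0.6006 = -0.1636; denominator = 1 − 0.6006 = 0.3994
φ_{22} = -0.1636 / 0.3994 = -0.410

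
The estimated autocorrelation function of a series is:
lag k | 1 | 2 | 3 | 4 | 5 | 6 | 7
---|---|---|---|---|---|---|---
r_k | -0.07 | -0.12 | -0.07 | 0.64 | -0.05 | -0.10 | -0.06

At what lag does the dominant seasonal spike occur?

The largest autocorrelation is r_4 = 0.64; the remaining lags stay at or below -0.05.
The dominant spike at lag 4 indicates a seasonal period of 4.

4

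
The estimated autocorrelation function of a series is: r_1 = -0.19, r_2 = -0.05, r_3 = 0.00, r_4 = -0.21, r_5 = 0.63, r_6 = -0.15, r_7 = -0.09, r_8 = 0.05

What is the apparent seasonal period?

5

The largest autocorrelation is r_5 = 0.63; the remaining lags stay at or below 0.05.
The dominant spike at lag 5 indicates a seasonal period of 5.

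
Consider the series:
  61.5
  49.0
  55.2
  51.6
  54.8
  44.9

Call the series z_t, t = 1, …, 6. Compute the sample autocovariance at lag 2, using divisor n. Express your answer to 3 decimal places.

Mean z̄ = (61.5 + 49.0 + 55.2 + 51.6 + 54.8 + 44.9)/6 = 52.8333
Σ_{t=1}^{4}(z_t−z̄)(z_{t+2}−z̄) = 39.6778
γ_2 = 39.6778 / 6 = 6.613

6.613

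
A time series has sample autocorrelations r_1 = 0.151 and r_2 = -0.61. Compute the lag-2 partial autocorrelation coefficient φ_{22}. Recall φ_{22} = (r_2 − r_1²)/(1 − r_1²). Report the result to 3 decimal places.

φ_{22} = (r_2 − r_1²) / (1 − r_1²)
r_1² = (0.151)² = 0.022801
Numerator = -0.61 − 0.0228 = -0.6328; denominator = 1 − 0.0228 = 0.9772
φ_{22} = -0.6328 / 0.9772 = -0.648

-0.648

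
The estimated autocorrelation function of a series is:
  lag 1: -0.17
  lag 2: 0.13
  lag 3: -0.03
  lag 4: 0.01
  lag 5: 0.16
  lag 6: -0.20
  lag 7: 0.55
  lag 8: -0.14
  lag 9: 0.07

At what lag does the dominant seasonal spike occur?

The largest autocorrelation is r_7 = 0.55; the remaining lags stay at or below 0.16.
The dominant spike at lag 7 indicates a seasonal period of 7.

7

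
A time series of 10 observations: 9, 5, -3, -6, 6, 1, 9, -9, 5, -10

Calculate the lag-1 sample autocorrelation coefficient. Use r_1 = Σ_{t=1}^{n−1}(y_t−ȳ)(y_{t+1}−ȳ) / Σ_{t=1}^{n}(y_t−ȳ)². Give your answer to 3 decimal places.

Mean ȳ = (9 + 5 − 3 − 6 + 6 + 1 + 9 − 9 + 5 − 10)/10 = 0.7000
Numerator Σ_{t=1}^{9}(y_t−ȳ)(y_{t+1}−ȳ) = -155.0900
Denominator Σ(y_t−ȳ)² = 470.1000
r_1 = -155.0900 / 470.1000 = -0.330

-0.330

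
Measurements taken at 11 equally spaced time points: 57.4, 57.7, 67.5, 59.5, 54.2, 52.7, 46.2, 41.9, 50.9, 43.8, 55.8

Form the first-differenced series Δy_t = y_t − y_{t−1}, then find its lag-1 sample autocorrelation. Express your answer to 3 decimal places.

-0.337

First differences Δy: 0.3, 9.8, -8.0, -5.3, -1.5, -6.5, -4.3, 9.0, -7.1, 12.0
Mean of differences = -0.1600
Numerator Σ(Δy_t−Δȳ)(Δy_{t+1}−Δȳ) = -177.4596
Denominator Σ(Δy_t−Δȳ)² = 526.3640
r_1(Δy) = -177.4596 / 526.3640 = -0.337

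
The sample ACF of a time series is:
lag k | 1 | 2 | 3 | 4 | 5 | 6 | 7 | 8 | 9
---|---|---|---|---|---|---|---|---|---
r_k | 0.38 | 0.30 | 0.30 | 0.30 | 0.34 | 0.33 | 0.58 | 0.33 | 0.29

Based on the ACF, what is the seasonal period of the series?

The largest autocorrelation is r_7 = 0.58; the remaining lags stay at or below 0.38. The elevated value at lag 1 (0.38), dropping to 0.30 at lag 2, reflects decaying short-term dependence rather than seasonality.
The dominant spike at lag 7 indicates a seasonal period of 7.

7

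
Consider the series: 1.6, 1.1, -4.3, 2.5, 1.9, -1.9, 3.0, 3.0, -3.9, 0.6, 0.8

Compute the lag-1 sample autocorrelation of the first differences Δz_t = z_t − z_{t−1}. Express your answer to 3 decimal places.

-0.464

First differences Δz: -0.5, -5.4, 6.8, -0.6, -3.8, 4.9, 0.0, -6.9, 4.5, 0.2
Mean of differences = -0.0800
Numerator Σ(Δz_t−Δz̄)(Δz_{t+1}−Δz̄) = -84.6364
Denominator Σ(Δz_t−Δz̄)² = 182.2960
r_1(Δz) = -84.6364 / 182.2960 = -0.464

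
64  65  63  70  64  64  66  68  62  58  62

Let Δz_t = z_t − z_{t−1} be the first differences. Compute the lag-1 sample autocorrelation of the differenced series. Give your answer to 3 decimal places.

-0.359

First differences Δz: 1, -2, 7, -6, 0, 2, 2, -6, -4, 4
Mean of differences = -0.2000
Numerator Σ(Δz_t−Δz̄)(Δz_{t+1}−Δz̄) = -59.4400
Denominator Σ(Δz_t−Δz̄)² = 165.6000
r_1(Δz) = -59.4400 / 165.6000 = -0.359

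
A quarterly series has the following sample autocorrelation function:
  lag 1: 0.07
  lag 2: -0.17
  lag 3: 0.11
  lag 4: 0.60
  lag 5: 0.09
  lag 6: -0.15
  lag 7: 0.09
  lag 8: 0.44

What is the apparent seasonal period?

4

The largest autocorrelation is r_4 = 0.60, with a weaker echo at lag 8 (0.44); the remaining lags stay at or below 0.11.
The dominant spike at lag 4 indicates a seasonal period of 4.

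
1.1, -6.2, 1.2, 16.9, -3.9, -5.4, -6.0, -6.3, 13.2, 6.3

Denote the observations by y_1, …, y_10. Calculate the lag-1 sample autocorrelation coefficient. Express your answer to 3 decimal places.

Mean ȳ = (1.1 − 6.2 + 1.2 + 16.9 − 3.9 − 5.4 − 6.0 − 6.3 + 13.2 + 6.3)/10 = 1.0900
Numerator Σ_{t=1}^{9}(y_t−ȳ)(y_{t+1}−ȳ) = 26.3669
Denominator Σ(y_t−ȳ)² = 648.8090
r_1 = 26.3669 / 648.8090 = 0.041

0.041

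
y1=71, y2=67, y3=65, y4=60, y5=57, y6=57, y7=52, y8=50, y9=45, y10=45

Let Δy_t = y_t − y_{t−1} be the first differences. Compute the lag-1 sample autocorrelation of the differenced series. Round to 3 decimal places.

First differences Δy: -4, -2, -5, -3, 0, -5, -2, -5, 0
Mean of differences = -2.8889
Numerator Σ(Δy_t−Δȳ)(Δy_{t+1}−Δȳ) = -18.9012
Denominator Σ(Δy_t−Δȳ)² = 32.8889
r_1(Δy) = -18.9012 / 32.8889 = -0.575

-0.575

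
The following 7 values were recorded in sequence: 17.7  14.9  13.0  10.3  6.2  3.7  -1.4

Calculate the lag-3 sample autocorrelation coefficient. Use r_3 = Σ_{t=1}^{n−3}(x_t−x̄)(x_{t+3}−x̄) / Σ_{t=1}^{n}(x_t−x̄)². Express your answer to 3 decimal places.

Mean x̄ = (17.7 + 14.9 + 13.0 + 10.3 + 6.2 + 3.7 − 1.4)/7 = 9.2000
Deviations from mean: 8.5000, 5.7000, 3.8000, 1.1000, -3.0000, -5.5000, -10.6000
Numerator Σ_{t=1}^{4}(x_t−x̄)(x_{t+3}−x̄) = -40.3100
Denominator Σ(x_t−x̄)² = 272.0000
r_3 = -40.3100 / 272.0000 = -0.148

-0.148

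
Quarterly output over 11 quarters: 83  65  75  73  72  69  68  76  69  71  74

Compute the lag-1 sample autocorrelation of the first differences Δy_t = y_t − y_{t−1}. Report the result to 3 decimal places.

First differences Δy: -18, 10, -2, -1, -3, -1, 8, -7, 2, 3
Mean of differences = -0.9000
Numerator Σ(Δy_t−Δȳ)(Δy_{t+1}−Δȳ) = -259.4100
Denominator Σ(Δy_t−Δȳ)² = 556.9000
r_1(Δy) = -259.4100 / 556.9000 = -0.466

-0.466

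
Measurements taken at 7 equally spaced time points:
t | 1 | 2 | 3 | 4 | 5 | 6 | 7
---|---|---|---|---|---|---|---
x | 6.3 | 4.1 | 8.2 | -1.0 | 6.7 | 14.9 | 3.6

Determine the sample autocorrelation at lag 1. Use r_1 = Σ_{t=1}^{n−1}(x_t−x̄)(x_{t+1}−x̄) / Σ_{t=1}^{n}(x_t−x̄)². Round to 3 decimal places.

Mean x̄ = (6.3 + 4.1 + 8.2 − 1.0 + 6.7 + 14.9 + 3.6)/7 = 6.1143
Deviations from mean: 0.1857, -2.0143, 2.0857, -7.1143, 0.5857, 8.7857, -2.5143
Numerator Σ_{t=1}^{6}(x_t−x̄)(x_{t+1}−x̄) = -40.5245
Denominator Σ(x_t−x̄)² = 142.9086
r_1 = -40.5245 / 142.9086 = -0.284

-0.284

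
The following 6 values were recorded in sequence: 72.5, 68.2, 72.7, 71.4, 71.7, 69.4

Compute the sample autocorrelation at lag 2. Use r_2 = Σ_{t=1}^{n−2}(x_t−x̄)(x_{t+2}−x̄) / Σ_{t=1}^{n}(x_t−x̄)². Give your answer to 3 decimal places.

0.124

Mean x̄ = (72.5 + 68.2 + 72.7 + 71.4 + 71.7 + 69.4)/6 = 70.9833
Deviations from mean: 1.5167, -2.7833, 1.7167, 0.4167, 0.7167, -1.5833
Σ(x_t−x̄)(x_{t+2}−x̄) = (2.6036) + (-1.1597) + (1.2303) + (-0.6597) = 2.0144
Denominator Σ(x_t−x̄)² = 16.1883
r_2 = 2.0144 / 16.1883 = 0.124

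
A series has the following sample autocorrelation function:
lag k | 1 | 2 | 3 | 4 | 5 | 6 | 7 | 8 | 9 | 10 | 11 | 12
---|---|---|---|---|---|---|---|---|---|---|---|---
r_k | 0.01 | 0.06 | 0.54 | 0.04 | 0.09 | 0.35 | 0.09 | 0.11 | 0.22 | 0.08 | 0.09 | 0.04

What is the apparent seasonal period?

The largest autocorrelation is r_3 = 0.54, with weaker echoes at lags 6 (0.35) and 9 (0.22); the remaining lags stay at or below 0.11.
The dominant spike at lag 3 indicates a seasonal period of 3.

3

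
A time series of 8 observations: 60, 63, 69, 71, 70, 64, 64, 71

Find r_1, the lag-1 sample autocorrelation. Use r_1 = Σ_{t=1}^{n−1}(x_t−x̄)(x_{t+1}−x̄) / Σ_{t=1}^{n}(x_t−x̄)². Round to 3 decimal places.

Mean x̄ = (60 + 63 + 69 + 71 + 70 + 64 + 64 + 71)/8 = 66.5000
Deviations from mean: -6.5000, -3.5000, 2.5000, 4.5000, 3.5000, -2.5000, -2.5000, 4.5000
Numerator Σ_{t=1}^{7}(x_t−x̄)(x_{t+1}−x̄) = 27.2500
Denominator Σ(x_t−x̄)² = 126.0000
r_1 = 27.2500 / 126.0000 = 0.216

0.216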